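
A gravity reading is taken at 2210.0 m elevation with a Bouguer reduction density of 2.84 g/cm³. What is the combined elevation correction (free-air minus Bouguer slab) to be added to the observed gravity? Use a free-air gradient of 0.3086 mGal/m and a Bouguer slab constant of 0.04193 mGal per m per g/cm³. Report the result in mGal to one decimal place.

Combined gradient = 0.3086 − 0.04193 × 2.84 = 0.1895188 mGal/m
Combined elevation correction = 0.1895188 × 2210.0 = 418.8 mGal

418.8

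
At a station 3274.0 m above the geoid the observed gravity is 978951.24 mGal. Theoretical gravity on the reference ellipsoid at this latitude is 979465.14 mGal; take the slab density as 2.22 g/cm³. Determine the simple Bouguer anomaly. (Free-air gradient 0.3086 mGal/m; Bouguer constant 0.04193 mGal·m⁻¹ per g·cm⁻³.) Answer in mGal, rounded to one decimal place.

Free-air correction = 0.3086 × 3274.0 = 1010.36 mGal
Free-air anomaly = 978951.24 − 979465.14 + (1010.36) = 496.46 mGal
Bouguer slab correction = 0.04193 × 2.22 × 3274.0 = 304.76 mGal
Simple Bouguer anomaly = 496.46 − (304.76) = 191.70 mGal

191.7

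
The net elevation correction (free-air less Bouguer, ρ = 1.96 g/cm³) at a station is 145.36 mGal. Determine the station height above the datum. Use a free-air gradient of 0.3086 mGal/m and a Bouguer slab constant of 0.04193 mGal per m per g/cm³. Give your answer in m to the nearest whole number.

Combined gradient = 0.3086 − 0.04193 × 1.96 = 0.2264172 mGal/m
h = 145.36 / 0.2264172 = 642.00 m

642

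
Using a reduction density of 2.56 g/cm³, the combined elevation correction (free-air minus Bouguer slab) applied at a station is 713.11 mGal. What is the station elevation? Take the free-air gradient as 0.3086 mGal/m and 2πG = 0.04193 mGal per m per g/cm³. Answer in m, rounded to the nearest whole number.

Combined gradient = 0.3086 − 0.04193 × 2.56 = 0.2012592 mGal/m
h = 713.11 / 0.2012592 = 3543.24 m

3543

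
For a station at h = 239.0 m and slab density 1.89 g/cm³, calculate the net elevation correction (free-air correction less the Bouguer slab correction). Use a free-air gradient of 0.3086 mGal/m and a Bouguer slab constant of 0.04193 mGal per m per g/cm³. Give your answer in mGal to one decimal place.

54.8

Combined gradient = 0.3086 − 0.04193 × 1.89 = 0.2293523 mGal/m
Combined elevation correction = 0.2293523 × 239.0 = 54.8 mGal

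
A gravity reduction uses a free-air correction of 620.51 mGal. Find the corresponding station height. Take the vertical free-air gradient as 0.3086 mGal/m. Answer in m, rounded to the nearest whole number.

2011

h = 620.51 / 0.3086 = 2010.73 m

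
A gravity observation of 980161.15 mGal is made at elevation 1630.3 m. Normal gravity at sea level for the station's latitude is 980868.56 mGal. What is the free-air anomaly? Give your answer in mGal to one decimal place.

-204.3

Free-air correction = 0.3086 × 1630.3 = 503.11 mGal
Free-air anomaly = 980161.15 − 980868.56 + (503.11) = -204.30 mGal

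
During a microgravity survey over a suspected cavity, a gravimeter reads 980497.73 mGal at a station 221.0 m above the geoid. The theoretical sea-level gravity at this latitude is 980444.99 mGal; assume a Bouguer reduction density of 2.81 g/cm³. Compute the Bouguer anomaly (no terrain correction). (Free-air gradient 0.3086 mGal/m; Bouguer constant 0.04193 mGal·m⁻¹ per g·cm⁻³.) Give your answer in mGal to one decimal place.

Free-air correction = 0.3086 × 221.0 = 68.20 mGal
Free-air anomaly = 980497.73 − 980444.99 + (68.20) = 120.94 mGal
Bouguer slab correction = 0.04193 × 2.81 × 221.0 = 26.04 mGal
Simple Bouguer anomaly = 120.94 − (26.04) = 94.90 mGal

94.9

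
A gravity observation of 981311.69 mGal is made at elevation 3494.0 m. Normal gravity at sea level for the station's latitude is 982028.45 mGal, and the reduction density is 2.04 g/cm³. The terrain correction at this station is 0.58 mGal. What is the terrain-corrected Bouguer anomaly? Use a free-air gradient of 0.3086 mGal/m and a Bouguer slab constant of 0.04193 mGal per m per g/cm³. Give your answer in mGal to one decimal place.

63.2

Free-air correction = 0.3086 × 3494.0 = 1078.25 mGal
Free-air anomaly = 981311.69 − 982028.45 + (1078.25) = 361.49 mGal
Bouguer slab correction = 0.04193 × 2.04 × 3494.0 = 298.87 mGal
Simple Bouguer anomaly = 361.49 − (298.87) = 62.62 mGal
Complete Bouguer anomaly = 62.62 + 0.58 = 63.20 mGal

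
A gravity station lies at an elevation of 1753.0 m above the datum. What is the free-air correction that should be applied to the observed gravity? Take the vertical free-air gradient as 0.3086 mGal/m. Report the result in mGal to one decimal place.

Free-air correction = 0.3086 × 1753.0 = 541.0 mGal

541.0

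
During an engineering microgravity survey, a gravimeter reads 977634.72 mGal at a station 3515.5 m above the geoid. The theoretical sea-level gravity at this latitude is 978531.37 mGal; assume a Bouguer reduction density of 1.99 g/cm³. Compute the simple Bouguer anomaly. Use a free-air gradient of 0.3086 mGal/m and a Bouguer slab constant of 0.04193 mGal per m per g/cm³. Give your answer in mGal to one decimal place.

-105.1

Free-air correction = 0.3086 × 3515.5 = 1084.88 mGal
Free-air anomaly = 977634.72 − 978531.37 + (1084.88) = 188.23 mGal
Bouguer slab correction = 0.04193 × 1.99 × 3515.5 = 293.34 mGal
Simple Bouguer anomaly = 188.23 − (293.34) = -105.11 mGal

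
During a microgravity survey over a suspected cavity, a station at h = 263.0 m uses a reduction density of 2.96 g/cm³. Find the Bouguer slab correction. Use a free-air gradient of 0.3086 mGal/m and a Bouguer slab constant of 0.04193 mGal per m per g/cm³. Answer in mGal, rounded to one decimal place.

32.6

Bouguer slab correction = 0.04193 × 2.96 × 263.0 = 32.6 mGal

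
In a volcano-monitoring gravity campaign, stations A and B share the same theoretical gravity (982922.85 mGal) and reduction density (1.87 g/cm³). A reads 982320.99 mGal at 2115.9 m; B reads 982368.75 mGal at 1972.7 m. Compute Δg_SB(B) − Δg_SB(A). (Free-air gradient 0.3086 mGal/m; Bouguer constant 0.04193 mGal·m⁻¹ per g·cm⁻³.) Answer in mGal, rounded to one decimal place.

Δg_SB(A) = 982320.99 − 982922.85 + 0.3086×2115.9 − 0.04193×1.87×2115.9 = -114.80 mGal
Δg_SB(B) = 982368.75 − 982922.85 + 0.3086×1972.7 − 0.04193×1.87×1972.7 = -100.00 mGal
Difference = -100.00 − (-114.80) = 14.80 mGal

14.8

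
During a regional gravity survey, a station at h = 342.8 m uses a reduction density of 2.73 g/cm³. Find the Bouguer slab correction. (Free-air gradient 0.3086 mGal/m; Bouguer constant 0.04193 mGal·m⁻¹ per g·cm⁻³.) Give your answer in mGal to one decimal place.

Bouguer slab correction = 0.04193 × 2.73 × 342.8 = 39.2 mGal

39.2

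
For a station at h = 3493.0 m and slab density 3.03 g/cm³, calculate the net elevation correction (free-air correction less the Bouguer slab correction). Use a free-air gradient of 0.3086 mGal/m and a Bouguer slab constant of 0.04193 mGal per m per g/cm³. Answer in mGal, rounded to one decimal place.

Combined gradient = 0.3086 − 0.04193 × 3.03 = 0.1815521 mGal/m
Combined elevation correction = 0.1815521 × 3493.0 = 634.2 mGal

634.2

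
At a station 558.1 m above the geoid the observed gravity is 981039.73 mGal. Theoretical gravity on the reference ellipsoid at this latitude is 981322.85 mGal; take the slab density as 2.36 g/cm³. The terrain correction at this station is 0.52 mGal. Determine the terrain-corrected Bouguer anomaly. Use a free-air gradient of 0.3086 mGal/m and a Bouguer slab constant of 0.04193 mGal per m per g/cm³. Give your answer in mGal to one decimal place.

Free-air correction = 0.3086 × 558.1 = 172.23 mGal
Free-air anomaly = 981039.73 − 981322.85 + (172.23) = -110.89 mGal
Bouguer slab correction = 0.04193 × 2.36 × 558.1 = 55.23 mGal
Simple Bouguer anomaly = -110.89 − (55.23) = -166.12 mGal
Complete Bouguer anomaly = -166.12 + 0.52 = -165.60 mGal

-165.6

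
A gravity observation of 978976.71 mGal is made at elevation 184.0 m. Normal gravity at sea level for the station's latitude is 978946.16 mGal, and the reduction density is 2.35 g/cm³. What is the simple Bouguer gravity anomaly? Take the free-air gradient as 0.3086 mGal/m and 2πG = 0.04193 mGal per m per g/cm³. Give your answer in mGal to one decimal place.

69.2

Free-air correction = 0.3086 × 184.0 = 56.78 mGal
Free-air anomaly = 978976.71 − 978946.16 + (56.78) = 87.33 mGal
Bouguer slab correction = 0.04193 × 2.35 × 184.0 = 18.13 mGal
Simple Bouguer anomaly = 87.33 − (18.13) = 69.20 mGal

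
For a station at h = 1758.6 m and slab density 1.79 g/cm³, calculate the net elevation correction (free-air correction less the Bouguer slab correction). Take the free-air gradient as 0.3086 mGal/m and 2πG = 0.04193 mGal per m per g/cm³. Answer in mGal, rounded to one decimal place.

410.7

Combined gradient = 0.3086 − 0.04193 × 1.79 = 0.2335453 mGal/m
Combined elevation correction = 0.2335453 × 1758.6 = 410.7 mGal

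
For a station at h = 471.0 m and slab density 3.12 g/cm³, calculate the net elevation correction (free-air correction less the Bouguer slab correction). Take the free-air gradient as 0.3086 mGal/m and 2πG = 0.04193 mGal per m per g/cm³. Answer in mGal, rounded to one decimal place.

Combined gradient = 0.3086 − 0.04193 × 3.12 = 0.1777784 mGal/m
Combined elevation correction = 0.1777784 × 471.0 = 83.7 mGal

83.7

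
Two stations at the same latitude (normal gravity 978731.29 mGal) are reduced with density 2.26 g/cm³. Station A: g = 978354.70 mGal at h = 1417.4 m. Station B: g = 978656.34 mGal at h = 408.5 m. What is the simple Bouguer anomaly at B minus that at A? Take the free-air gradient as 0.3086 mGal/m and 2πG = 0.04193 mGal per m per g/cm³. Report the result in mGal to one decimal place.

85.9

Δg_SB(A) = 978354.70 − 978731.29 + 0.3086×1417.4 − 0.04193×2.26×1417.4 = -73.50 mGal
Δg_SB(B) = 978656.34 − 978731.29 + 0.3086×408.5 − 0.04193×2.26×408.5 = 12.40 mGal
Difference = 12.40 − (-73.50) = 85.90 mGal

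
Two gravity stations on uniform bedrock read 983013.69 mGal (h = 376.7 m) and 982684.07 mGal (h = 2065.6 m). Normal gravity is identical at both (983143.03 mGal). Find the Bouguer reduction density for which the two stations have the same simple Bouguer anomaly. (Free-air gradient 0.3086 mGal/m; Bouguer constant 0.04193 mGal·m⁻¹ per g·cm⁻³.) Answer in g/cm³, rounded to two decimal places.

2.71

Δg_obs = 982684.07 − 983013.69 = -329.62 mGal over Δh = 2065.6 − 376.7 = 1688.9 m
Equal Bouguer anomalies ⇒ Δg_obs + (0.3086 − 0.04193ρ)·Δh = 0
0.3086 − 0.04193ρ = −Δg_obs/Δh = 0.19517
ρ = (0.3086 − 0.19517) / 0.04193 = 2.71 g/cm³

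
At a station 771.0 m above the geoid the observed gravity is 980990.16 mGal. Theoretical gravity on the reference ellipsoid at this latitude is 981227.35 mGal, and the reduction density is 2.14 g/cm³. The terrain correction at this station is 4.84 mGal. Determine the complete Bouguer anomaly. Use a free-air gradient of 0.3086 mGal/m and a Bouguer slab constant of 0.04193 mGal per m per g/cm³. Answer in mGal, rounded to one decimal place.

Free-air correction = 0.3086 × 771.0 = 237.93 mGal
Free-air anomaly = 980990.16 − 981227.35 + (237.93) = 0.74 mGal
Bouguer slab correction = 0.04193 × 2.14 × 771.0 = 69.18 mGal
Simple Bouguer anomaly = 0.74 − (69.18) = -68.44 mGal
Complete Bouguer anomaly = -68.44 + 4.84 = -63.60 mGal

-63.6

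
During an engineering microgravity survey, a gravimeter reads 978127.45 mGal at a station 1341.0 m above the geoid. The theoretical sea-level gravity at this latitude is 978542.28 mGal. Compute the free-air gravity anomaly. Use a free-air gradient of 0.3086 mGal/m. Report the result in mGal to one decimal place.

-1.0

Free-air correction = 0.3086 × 1341.0 = 413.83 mGal
Free-air anomaly = 978127.45 − 978542.28 + (413.83) = -1.00 mGal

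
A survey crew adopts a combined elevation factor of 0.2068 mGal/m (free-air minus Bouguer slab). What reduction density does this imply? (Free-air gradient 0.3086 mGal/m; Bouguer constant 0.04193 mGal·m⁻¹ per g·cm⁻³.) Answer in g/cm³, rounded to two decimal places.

2.43

0.2068 = 0.3086 − 0.04193 × ρ
ρ = (0.3086 − 0.2068) / 0.04193 = 2.43 g/cm³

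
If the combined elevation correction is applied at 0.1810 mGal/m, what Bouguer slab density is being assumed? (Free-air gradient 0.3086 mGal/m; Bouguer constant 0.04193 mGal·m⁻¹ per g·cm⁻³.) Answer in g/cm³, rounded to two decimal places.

3.04

0.1810 = 0.3086 − 0.04193 × ρ
ρ = (0.3086 − 0.1810) / 0.04193 = 3.04 g/cm³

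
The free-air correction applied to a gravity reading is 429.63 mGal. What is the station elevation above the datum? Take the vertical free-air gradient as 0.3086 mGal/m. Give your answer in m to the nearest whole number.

1392

h = 429.63 / 0.3086 = 1392.19 m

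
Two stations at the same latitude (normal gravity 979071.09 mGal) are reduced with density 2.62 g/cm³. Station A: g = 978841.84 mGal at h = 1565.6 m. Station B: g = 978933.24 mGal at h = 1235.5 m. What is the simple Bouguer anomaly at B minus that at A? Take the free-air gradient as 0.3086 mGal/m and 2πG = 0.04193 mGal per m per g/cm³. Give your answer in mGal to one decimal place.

Δg_SB(A) = 978841.84 − 979071.09 + 0.3086×1565.6 − 0.04193×2.62×1565.6 = 81.90 mGal
Δg_SB(B) = 978933.24 − 979071.09 + 0.3086×1235.5 − 0.04193×2.62×1235.5 = 107.70 mGal
Difference = 107.70 − (81.90) = 25.80 mGal

25.8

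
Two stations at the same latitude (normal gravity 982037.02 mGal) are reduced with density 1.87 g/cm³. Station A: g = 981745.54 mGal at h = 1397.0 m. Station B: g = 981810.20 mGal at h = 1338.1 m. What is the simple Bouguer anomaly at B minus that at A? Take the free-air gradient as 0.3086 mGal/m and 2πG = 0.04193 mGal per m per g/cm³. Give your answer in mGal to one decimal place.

51.1

Δg_SB(A) = 981745.54 − 982037.02 + 0.3086×1397.0 − 0.04193×1.87×1397.0 = 30.10 mGal
Δg_SB(B) = 981810.20 − 982037.02 + 0.3086×1338.1 − 0.04193×1.87×1338.1 = 81.20 mGal
Difference = 81.20 − (30.10) = 51.10 mGal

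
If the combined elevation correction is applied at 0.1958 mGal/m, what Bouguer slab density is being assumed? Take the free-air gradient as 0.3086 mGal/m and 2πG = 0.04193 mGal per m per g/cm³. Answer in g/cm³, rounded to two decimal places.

0.1958 = 0.3086 − 0.04193 × ρ
ρ = (0.3086 − 0.1958) / 0.04193 = 2.69 g/cm³

2.69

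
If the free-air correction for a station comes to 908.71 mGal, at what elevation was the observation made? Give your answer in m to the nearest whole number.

h = 908.71 / 0.3086 = 2944.62 m

2945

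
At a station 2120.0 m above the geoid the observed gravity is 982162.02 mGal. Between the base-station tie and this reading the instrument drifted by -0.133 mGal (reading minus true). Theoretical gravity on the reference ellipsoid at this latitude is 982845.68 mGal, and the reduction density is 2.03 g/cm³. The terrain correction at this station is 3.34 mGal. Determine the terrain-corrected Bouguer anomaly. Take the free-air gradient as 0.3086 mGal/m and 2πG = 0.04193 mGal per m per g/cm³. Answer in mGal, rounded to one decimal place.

Drift-corrected reading = 982162.02 − (-0.133) = 982162.153 mGal
Free-air correction = 0.3086 × 2120.0 = 654.23 mGal
Free-air anomaly = 982162.153 − 982845.68 + (654.23) = -29.297 mGal
Bouguer slab correction = 0.04193 × 2.03 × 2120.0 = 180.45 mGal
Simple Bouguer anomaly = -29.297 − (180.45) = -209.747 mGal
Complete Bouguer anomaly = -209.747 + 3.34 = -206.407 mGal

-206.4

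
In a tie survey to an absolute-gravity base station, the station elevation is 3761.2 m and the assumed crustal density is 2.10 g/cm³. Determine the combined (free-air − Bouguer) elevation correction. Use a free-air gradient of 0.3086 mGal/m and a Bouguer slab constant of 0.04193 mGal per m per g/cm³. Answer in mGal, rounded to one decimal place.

Combined gradient = 0.3086 − 0.04193 × 2.10 = 0.2205470 mGal/m
Combined elevation correction = 0.2205470 × 3761.2 = 829.5 mGal

829.5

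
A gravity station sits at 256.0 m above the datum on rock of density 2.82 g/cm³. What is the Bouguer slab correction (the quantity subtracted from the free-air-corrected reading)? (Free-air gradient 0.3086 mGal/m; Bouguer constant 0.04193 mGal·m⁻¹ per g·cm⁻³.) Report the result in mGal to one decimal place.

30.3

Bouguer slab correction = 0.04193 × 2.82 × 256.0 = 30.3 mGal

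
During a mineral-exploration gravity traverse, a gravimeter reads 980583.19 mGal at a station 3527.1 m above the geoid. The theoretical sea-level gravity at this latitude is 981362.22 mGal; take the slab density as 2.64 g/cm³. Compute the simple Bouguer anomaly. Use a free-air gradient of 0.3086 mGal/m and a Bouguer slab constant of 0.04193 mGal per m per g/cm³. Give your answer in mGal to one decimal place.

Free-air correction = 0.3086 × 3527.1 = 1088.46 mGal
Free-air anomaly = 980583.19 − 981362.22 + (1088.46) = 309.43 mGal
Bouguer slab correction = 0.04193 × 2.64 × 3527.1 = 390.43 mGal
Simple Bouguer anomaly = 309.43 − (390.43) = -81.00 mGal

-81.0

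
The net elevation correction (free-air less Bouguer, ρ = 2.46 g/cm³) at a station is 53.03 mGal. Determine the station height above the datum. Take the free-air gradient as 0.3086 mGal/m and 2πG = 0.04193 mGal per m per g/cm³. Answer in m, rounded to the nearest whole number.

Combined gradient = 0.3086 − 0.04193 × 2.46 = 0.2054522 mGal/m
h = 53.03 / 0.2054522 = 258.11 m

258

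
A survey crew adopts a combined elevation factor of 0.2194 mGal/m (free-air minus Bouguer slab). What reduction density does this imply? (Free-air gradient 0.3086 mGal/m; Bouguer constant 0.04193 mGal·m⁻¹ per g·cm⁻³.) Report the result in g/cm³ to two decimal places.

2.13

0.2194 = 0.3086 − 0.04193 × ρ
ρ = (0.3086 − 0.2194) / 0.04193 = 2.13 g/cm³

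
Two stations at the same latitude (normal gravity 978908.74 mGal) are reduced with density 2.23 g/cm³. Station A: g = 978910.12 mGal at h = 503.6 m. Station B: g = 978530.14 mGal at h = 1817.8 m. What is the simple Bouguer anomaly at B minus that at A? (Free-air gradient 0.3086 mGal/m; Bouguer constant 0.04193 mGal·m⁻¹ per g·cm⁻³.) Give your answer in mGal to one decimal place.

-97.3

Δg_SB(A) = 978910.12 − 978908.74 + 0.3086×503.6 − 0.04193×2.23×503.6 = 109.70 mGal
Δg_SB(B) = 978530.14 − 978908.74 + 0.3086×1817.8 − 0.04193×2.23×1817.8 = 12.40 mGal
Difference = 12.40 − (109.70) = -97.30 mGal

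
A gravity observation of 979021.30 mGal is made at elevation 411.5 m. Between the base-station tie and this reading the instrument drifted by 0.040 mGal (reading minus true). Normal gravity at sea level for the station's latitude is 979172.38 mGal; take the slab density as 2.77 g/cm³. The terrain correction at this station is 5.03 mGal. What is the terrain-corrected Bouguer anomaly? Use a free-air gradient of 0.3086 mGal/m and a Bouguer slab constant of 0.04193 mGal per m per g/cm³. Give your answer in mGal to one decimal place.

-66.9

Drift-corrected reading = 979021.30 − (0.040) = 979021.260 mGal
Free-air correction = 0.3086 × 411.5 = 126.99 mGal
Free-air anomaly = 979021.260 − 979172.38 + (126.99) = -24.130 mGal
Bouguer slab correction = 0.04193 × 2.77 × 411.5 = 47.79 mGal
Simple Bouguer anomaly = -24.130 − (47.79) = -71.920 mGal
Complete Bouguer anomaly = -71.920 + 5.03 = -66.890 mGal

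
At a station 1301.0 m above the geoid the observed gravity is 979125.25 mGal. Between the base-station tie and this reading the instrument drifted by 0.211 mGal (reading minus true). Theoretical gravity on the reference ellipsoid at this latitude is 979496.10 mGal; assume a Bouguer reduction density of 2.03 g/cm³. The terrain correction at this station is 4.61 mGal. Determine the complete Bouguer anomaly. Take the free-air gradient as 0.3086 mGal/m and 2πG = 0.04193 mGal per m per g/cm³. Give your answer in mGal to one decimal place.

Drift-corrected reading = 979125.25 − (0.211) = 979125.039 mGal
Free-air correction = 0.3086 × 1301.0 = 401.49 mGal
Free-air anomaly = 979125.039 − 979496.10 + (401.49) = 30.429 mGal
Bouguer slab correction = 0.04193 × 2.03 × 1301.0 = 110.74 mGal
Simple Bouguer anomaly = 30.429 − (110.74) = -80.311 mGal
Complete Bouguer anomaly = -80.311 + 4.61 = -75.701 mGal

-75.7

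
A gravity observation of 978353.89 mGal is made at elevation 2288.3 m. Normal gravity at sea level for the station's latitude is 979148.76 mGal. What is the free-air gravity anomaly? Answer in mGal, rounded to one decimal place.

-88.7

Free-air correction = 0.3086 × 2288.3 = 706.17 mGal
Free-air anomaly = 978353.89 − 979148.76 + (706.17) = -88.70 mGal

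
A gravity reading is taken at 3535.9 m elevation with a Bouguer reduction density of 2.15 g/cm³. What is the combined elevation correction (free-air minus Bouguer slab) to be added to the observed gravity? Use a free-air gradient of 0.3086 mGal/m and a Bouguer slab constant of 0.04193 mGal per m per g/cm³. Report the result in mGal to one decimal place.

772.4

Combined gradient = 0.3086 − 0.04193 × 2.15 = 0.2184505 mGal/m
Combined elevation correction = 0.2184505 × 3535.9 = 772.4 mGal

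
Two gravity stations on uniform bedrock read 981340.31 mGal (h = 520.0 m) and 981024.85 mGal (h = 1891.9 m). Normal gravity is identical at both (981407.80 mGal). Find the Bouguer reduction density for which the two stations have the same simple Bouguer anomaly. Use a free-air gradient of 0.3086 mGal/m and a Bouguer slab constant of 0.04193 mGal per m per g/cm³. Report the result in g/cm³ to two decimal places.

Δg_obs = 981024.85 − 981340.31 = -315.46 mGal over Δh = 1891.9 − 520.0 = 1371.9 m
Equal Bouguer anomalies ⇒ Δg_obs + (0.3086 − 0.04193ρ)·Δh = 0
0.3086 − 0.04193ρ = −Δg_obs/Δh = 0.22994
ρ = (0.3086 − 0.22994) / 0.04193 = 1.88 g/cm³

1.88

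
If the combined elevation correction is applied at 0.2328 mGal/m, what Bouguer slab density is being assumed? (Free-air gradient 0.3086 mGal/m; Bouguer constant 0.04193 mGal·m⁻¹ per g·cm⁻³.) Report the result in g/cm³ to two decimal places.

1.81

0.2328 = 0.3086 − 0.04193 × ρ
ρ = (0.3086 − 0.2328) / 0.04193 = 1.81 g/cm³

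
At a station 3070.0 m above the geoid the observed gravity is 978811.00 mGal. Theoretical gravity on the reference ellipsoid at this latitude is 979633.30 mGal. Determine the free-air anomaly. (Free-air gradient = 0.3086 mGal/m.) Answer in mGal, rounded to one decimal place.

Free-air correction = 0.3086 × 3070.0 = 947.40 mGal
Free-air anomaly = 978811.00 − 979633.30 + (947.40) = 125.10 mGal

125.1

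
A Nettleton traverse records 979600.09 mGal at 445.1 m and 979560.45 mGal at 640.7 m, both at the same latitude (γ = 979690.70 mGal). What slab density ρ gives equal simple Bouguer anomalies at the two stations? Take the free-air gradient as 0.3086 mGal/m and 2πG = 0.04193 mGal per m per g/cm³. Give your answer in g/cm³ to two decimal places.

2.53

Δg_obs = 979560.45 − 979600.09 = -39.64 mGal over Δh = 640.7 − 445.1 = 195.6 m
Equal Bouguer anomalies ⇒ Δg_obs + (0.3086 − 0.04193ρ)·Δh = 0
0.3086 − 0.04193ρ = −Δg_obs/Δh = 0.20266
ρ = (0.3086 − 0.20266) / 0.04193 = 2.53 g/cm³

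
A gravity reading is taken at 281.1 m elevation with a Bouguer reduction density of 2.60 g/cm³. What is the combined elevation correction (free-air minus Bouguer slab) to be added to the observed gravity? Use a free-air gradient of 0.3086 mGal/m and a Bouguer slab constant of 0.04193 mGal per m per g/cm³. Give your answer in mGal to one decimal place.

Combined gradient = 0.3086 − 0.04193 × 2.60 = 0.1995820 mGal/m
Combined elevation correction = 0.1995820 × 281.1 = 56.1 mGal

56.1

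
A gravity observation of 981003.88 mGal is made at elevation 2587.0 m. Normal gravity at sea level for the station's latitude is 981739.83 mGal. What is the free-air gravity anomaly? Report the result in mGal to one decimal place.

62.4

Free-air correction = 0.3086 × 2587.0 = 798.35 mGal
Free-air anomaly = 981003.88 − 981739.83 + (798.35) = 62.40 mGal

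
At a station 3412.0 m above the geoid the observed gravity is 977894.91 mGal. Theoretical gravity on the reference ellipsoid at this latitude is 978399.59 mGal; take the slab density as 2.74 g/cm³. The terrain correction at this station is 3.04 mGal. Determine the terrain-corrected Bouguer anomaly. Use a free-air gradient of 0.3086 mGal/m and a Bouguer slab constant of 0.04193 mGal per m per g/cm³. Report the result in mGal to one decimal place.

159.3

Free-air correction = 0.3086 × 3412.0 = 1052.94 mGal
Free-air anomaly = 977894.91 − 978399.59 + (1052.94) = 548.26 mGal
Bouguer slab correction = 0.04193 × 2.74 × 3412.0 = 392.00 mGal
Simple Bouguer anomaly = 548.26 − (392.00) = 156.26 mGal
Complete Bouguer anomaly = 156.26 + 3.04 = 159.30 mGal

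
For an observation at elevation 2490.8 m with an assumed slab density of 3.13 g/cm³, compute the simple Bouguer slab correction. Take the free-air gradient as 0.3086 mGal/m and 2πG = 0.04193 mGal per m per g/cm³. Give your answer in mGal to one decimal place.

326.9

Bouguer slab correction = 0.04193 × 3.13 × 2490.8 = 326.9 mGal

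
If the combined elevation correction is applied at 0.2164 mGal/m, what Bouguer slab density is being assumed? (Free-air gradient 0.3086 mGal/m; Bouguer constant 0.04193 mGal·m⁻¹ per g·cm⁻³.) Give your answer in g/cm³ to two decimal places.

0.2164 = 0.3086 − 0.04193 × ρ
ρ = (0.3086 − 0.2164) / 0.04193 = 2.20 g/cm³

2.20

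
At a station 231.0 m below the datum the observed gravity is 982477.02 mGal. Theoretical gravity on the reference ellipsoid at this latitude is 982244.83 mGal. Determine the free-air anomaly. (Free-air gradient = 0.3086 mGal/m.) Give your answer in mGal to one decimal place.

160.9

Free-air correction = 0.3086 × -231.0 = -71.29 mGal
Free-air anomaly = 982477.02 − 982244.83 + (-71.29) = 160.90 mGal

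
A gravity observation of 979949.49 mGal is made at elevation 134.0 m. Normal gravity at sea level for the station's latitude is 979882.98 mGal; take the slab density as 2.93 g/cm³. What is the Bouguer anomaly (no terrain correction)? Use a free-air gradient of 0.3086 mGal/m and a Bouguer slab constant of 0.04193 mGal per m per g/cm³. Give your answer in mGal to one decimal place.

Free-air correction = 0.3086 × 134.0 = 41.35 mGal
Free-air anomaly = 979949.49 − 979882.98 + (41.35) = 107.86 mGal
Bouguer slab correction = 0.04193 × 2.93 × 134.0 = 16.46 mGal
Simple Bouguer anomaly = 107.86 − (16.46) = 91.40 mGal

91.4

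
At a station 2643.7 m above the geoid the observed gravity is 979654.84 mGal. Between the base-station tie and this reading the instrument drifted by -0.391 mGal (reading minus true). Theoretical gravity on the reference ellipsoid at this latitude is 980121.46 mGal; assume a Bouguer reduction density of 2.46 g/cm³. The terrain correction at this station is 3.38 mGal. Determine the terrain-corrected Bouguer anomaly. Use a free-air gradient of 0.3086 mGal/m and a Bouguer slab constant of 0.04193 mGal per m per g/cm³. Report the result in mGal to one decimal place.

Drift-corrected reading = 979654.84 − (-0.391) = 979655.231 mGal
Free-air correction = 0.3086 × 2643.7 = 815.85 mGal
Free-air anomaly = 979655.231 − 980121.46 + (815.85) = 349.621 mGal
Bouguer slab correction = 0.04193 × 2.46 × 2643.7 = 272.69 mGal
Simple Bouguer anomaly = 349.621 − (272.69) = 76.931 mGal
Complete Bouguer anomaly = 76.931 + 3.38 = 80.311 mGal

80.3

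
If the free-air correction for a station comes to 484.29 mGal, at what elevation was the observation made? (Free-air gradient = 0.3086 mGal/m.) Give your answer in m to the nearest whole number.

h = 484.29 / 0.3086 = 1569.31 m

1569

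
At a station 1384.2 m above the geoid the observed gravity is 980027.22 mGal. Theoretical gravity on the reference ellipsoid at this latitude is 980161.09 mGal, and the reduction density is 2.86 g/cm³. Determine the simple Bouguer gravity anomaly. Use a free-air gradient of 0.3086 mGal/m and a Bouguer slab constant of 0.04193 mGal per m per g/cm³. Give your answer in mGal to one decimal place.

127.3

Free-air correction = 0.3086 × 1384.2 = 427.16 mGal
Free-air anomaly = 980027.22 − 980161.09 + (427.16) = 293.29 mGal
Bouguer slab correction = 0.04193 × 2.86 × 1384.2 = 165.99 mGal
Simple Bouguer anomaly = 293.29 − (165.99) = 127.30 mGal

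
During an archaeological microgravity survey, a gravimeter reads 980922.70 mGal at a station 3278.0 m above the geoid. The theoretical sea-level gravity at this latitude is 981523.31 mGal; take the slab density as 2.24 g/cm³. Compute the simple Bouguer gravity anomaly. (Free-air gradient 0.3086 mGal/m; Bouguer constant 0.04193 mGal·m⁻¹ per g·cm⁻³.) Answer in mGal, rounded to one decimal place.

Free-air correction = 0.3086 × 3278.0 = 1011.59 mGal
Free-air anomaly = 980922.70 − 981523.31 + (1011.59) = 410.98 mGal
Bouguer slab correction = 0.04193 × 2.24 × 3278.0 = 307.88 mGal
Simple Bouguer anomaly = 410.98 − (307.88) = 103.10 mGal

103.1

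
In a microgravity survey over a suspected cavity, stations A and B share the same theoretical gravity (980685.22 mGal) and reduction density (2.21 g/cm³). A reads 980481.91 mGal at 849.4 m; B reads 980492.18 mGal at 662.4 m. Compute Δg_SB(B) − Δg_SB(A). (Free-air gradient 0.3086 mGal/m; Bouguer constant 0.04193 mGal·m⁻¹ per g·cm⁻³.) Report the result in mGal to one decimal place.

-30.1

Δg_SB(A) = 980481.91 − 980685.22 + 0.3086×849.4 − 0.04193×2.21×849.4 = -19.90 mGal
Δg_SB(B) = 980492.18 − 980685.22 + 0.3086×662.4 − 0.04193×2.21×662.4 = -50.00 mGal
Difference = -50.00 − (-19.90) = -30.10 mGal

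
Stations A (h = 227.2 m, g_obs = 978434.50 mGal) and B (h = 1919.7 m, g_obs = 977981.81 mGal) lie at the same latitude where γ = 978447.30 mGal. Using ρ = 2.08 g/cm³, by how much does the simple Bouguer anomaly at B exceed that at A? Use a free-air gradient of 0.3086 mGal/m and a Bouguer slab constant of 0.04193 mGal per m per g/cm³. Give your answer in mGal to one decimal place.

-78.0

Δg_SB(A) = 978434.50 − 978447.30 + 0.3086×227.2 − 0.04193×2.08×227.2 = 37.50 mGal
Δg_SB(B) = 977981.81 − 978447.30 + 0.3086×1919.7 − 0.04193×2.08×1919.7 = -40.50 mGal
Difference = -40.50 − (37.50) = -78.00 mGal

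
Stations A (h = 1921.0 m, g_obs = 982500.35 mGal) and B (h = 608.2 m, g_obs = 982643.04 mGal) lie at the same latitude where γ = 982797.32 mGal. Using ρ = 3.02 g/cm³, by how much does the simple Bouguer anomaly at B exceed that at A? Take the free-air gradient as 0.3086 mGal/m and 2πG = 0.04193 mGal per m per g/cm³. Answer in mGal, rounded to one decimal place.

-96.2

Δg_SB(A) = 982500.35 − 982797.32 + 0.3086×1921.0 − 0.04193×3.02×1921.0 = 52.60 mGal
Δg_SB(B) = 982643.04 − 982797.32 + 0.3086×608.2 − 0.04193×3.02×608.2 = -43.60 mGal
Difference = -43.60 − (52.60) = -96.20 mGal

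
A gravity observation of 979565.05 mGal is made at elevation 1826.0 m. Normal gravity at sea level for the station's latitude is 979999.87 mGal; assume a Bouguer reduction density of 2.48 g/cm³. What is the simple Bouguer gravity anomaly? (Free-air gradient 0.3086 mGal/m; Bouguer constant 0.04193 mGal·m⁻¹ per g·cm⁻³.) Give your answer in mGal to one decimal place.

-61.2

Free-air correction = 0.3086 × 1826.0 = 563.50 mGal
Free-air anomaly = 979565.05 − 979999.87 + (563.50) = 128.68 mGal
Bouguer slab correction = 0.04193 × 2.48 × 1826.0 = 189.88 mGal
Simple Bouguer anomaly = 128.68 − (189.88) = -61.20 mGal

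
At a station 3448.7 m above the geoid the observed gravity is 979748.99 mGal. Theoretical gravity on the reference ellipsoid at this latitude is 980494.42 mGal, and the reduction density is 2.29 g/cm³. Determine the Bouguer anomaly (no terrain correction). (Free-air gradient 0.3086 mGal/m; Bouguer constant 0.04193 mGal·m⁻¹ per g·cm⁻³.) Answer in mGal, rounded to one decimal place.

Free-air correction = 0.3086 × 3448.7 = 1064.27 mGal
Free-air anomaly = 979748.99 − 980494.42 + (1064.27) = 318.84 mGal
Bouguer slab correction = 0.04193 × 2.29 × 3448.7 = 331.14 mGal
Simple Bouguer anomaly = 318.84 − (331.14) = -12.30 mGal

-12.3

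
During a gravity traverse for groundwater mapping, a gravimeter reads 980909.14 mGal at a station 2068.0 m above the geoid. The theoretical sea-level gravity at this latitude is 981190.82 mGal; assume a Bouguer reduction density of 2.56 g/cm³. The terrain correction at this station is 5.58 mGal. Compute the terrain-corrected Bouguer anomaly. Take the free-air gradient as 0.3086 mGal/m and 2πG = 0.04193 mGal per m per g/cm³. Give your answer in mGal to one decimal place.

140.1

Free-air correction = 0.3086 × 2068.0 = 638.18 mGal
Free-air anomaly = 980909.14 − 981190.82 + (638.18) = 356.50 mGal
Bouguer slab correction = 0.04193 × 2.56 × 2068.0 = 221.98 mGal
Simple Bouguer anomaly = 356.50 − (221.98) = 134.52 mGal
Complete Bouguer anomaly = 134.52 + 5.58 = 140.10 mGal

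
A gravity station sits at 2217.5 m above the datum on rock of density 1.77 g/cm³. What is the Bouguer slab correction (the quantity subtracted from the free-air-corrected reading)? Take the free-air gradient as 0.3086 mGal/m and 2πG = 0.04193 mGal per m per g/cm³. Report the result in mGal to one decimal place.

164.6

Bouguer slab correction = 0.04193 × 1.77 × 2217.5 = 164.6 mGal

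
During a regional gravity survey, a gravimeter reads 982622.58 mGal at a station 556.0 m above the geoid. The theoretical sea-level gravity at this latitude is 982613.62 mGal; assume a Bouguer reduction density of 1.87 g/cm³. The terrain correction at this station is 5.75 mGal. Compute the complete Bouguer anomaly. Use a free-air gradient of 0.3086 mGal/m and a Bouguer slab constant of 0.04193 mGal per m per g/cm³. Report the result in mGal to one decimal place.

Free-air correction = 0.3086 × 556.0 = 171.58 mGal
Free-air anomaly = 982622.58 − 982613.62 + (171.58) = 180.54 mGal
Bouguer slab correction = 0.04193 × 1.87 × 556.0 = 43.60 mGal
Simple Bouguer anomaly = 180.54 − (43.60) = 136.94 mGal
Complete Bouguer anomaly = 136.94 + 5.75 = 142.69 mGal

142.7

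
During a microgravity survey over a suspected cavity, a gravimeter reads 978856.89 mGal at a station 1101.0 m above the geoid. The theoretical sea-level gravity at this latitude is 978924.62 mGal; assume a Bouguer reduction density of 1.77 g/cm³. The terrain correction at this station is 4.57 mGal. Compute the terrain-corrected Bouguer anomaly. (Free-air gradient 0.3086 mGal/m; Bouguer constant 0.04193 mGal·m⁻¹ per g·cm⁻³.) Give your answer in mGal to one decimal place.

194.9

Free-air correction = 0.3086 × 1101.0 = 339.77 mGal
Free-air anomaly = 978856.89 − 978924.62 + (339.77) = 272.04 mGal
Bouguer slab correction = 0.04193 × 1.77 × 1101.0 = 81.71 mGal
Simple Bouguer anomaly = 272.04 − (81.71) = 190.33 mGal
Complete Bouguer anomaly = 190.33 + 4.57 = 194.90 mGal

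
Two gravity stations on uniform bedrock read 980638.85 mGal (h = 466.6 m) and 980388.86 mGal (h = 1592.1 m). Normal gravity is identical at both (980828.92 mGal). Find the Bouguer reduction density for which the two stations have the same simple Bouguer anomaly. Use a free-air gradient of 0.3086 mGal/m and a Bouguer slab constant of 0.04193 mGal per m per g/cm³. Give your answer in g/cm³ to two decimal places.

Δg_obs = 980388.86 − 980638.85 = -249.99 mGal over Δh = 1592.1 − 466.6 = 1125.5 m
Equal Bouguer anomalies ⇒ Δg_obs + (0.3086 − 0.04193ρ)·Δh = 0
0.3086 − 0.04193ρ = −Δg_obs/Δh = 0.22211
ρ = (0.3086 − 0.22211) / 0.04193 = 2.06 g/cm³

2.06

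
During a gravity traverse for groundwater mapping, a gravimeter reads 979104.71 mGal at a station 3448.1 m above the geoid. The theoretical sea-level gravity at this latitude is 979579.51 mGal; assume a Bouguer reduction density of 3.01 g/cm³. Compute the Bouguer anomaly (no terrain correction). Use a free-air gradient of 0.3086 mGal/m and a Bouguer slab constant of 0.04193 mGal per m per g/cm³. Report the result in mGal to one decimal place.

154.1

Free-air correction = 0.3086 × 3448.1 = 1064.08 mGal
Free-air anomaly = 979104.71 − 979579.51 + (1064.08) = 589.28 mGal
Bouguer slab correction = 0.04193 × 3.01 × 3448.1 = 435.18 mGal
Simple Bouguer anomaly = 589.28 − (435.18) = 154.10 mGal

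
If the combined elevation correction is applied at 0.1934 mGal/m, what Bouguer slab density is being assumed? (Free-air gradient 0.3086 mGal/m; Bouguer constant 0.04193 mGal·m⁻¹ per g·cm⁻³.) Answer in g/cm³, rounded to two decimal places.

2.75

0.1934 = 0.3086 − 0.04193 × ρ
ρ = (0.3086 − 0.1934) / 0.04193 = 2.75 g/cm³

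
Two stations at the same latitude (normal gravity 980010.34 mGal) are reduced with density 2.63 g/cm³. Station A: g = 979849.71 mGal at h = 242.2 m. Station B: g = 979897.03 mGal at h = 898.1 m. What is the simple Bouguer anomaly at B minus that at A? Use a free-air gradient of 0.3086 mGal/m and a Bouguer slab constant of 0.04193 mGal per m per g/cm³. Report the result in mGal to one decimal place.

177.4

Δg_SB(A) = 979849.71 − 980010.34 + 0.3086×242.2 − 0.04193×2.63×242.2 = -112.60 mGal
Δg_SB(B) = 979897.03 − 980010.34 + 0.3086×898.1 − 0.04193×2.63×898.1 = 64.80 mGal
Difference = 64.80 − (-112.60) = 177.40 mGal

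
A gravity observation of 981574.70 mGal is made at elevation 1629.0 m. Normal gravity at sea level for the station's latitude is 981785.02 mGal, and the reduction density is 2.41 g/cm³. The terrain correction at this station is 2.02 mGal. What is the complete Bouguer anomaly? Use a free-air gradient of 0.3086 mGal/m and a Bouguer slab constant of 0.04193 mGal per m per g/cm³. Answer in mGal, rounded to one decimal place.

Free-air correction = 0.3086 × 1629.0 = 502.71 mGal
Free-air anomaly = 981574.70 − 981785.02 + (502.71) = 292.39 mGal
Bouguer slab correction = 0.04193 × 2.41 × 1629.0 = 164.61 mGal
Simple Bouguer anomaly = 292.39 − (164.61) = 127.78 mGal
Complete Bouguer anomaly = 127.78 + 2.02 = 129.80 mGal

129.8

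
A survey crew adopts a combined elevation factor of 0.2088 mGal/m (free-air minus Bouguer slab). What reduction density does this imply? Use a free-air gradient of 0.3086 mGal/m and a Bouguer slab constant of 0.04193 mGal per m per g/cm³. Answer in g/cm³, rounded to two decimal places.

0.2088 = 0.3086 − 0.04193 × ρ
ρ = (0.3086 − 0.2088) / 0.04193 = 2.38 g/cm³

2.38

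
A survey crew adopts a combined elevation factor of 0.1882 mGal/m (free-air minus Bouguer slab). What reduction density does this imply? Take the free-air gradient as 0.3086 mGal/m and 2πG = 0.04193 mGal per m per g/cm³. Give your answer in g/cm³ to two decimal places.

0.1882 = 0.3086 − 0.04193 × ρ
ρ = (0.3086 − 0.1882) / 0.04193 = 2.87 g/cm³

2.87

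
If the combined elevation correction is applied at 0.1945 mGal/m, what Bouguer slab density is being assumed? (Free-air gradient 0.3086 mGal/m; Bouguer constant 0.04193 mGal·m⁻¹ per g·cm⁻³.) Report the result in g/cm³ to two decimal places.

2.72

0.1945 = 0.3086 − 0.04193 × ρ
ρ = (0.3086 − 0.1945) / 0.04193 = 2.72 g/cm³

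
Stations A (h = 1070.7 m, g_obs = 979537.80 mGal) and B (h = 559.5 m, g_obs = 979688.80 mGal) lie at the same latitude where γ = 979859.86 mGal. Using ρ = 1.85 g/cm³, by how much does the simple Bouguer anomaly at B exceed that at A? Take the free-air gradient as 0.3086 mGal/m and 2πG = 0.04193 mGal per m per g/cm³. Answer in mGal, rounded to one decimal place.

32.9

Δg_SB(A) = 979537.80 − 979859.86 + 0.3086×1070.7 − 0.04193×1.85×1070.7 = -74.70 mGal
Δg_SB(B) = 979688.80 − 979859.86 + 0.3086×559.5 − 0.04193×1.85×559.5 = -41.80 mGal
Difference = -41.80 − (-74.70) = 32.90 mGal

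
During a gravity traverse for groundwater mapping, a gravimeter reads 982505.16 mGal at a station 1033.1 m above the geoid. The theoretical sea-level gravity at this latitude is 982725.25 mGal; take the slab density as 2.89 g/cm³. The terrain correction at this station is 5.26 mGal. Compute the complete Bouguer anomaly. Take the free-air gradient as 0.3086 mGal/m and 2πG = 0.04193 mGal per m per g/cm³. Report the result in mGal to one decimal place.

Free-air correction = 0.3086 × 1033.1 = 318.81 mGal
Free-air anomaly = 982505.16 − 982725.25 + (318.81) = 98.72 mGal
Bouguer slab correction = 0.04193 × 2.89 × 1033.1 = 125.19 mGal
Simple Bouguer anomaly = 98.72 − (125.19) = -26.47 mGal
Complete Bouguer anomaly = -26.47 + 5.26 = -21.21 mGal

-21.2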